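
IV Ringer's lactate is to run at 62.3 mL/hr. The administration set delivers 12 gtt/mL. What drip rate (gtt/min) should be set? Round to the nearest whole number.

62.3 mL/hr ÷ 60 min/hr = 1.038333 mL/min
1.038333 mL/min × 12 gtt/mL = 12.46 gtt/min

12 gtt/min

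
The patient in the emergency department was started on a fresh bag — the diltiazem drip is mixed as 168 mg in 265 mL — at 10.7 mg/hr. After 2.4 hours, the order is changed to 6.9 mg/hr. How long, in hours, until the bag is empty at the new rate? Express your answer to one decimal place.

Initial rate:
Concentration = 168 mg ÷ 265 mL = 0.6339623 mg/mL
Rate = 10.7 mg/hr ÷ 0.6339623 mg/mL = 16.87798 mL/hr
Volume infused so far = 16.87798 mL/hr × 2.4 hr = 40.50714 mL
Volume remaining = 265 − 40.50714 = 224.4929 mL
New rate:
Rate = 6.9 mg/hr ÷ 0.6339623 mg/mL = 10.88393 mL/hr
Time remaining = 224.4929 mL ÷ 10.88393 mL/hr = 20.62609 hr

20.6 hours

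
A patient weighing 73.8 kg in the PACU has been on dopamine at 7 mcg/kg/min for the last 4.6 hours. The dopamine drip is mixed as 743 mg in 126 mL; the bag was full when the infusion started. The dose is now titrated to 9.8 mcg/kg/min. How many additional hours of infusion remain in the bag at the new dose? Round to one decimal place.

Initial rate:
Dose = 7 mcg/kg/min × 73.8 kg = 516.6 mcg/min
516.6 mcg/min × 60 min/hr = 30996 mcg/hr
Concentration = 743 mg ÷ 126 mL = 5.896825 mg/mL = 5896.825 mcg/mL
Rate = 30996 mcg/hr ÷ 5896.825 mcg/mL = 5.256388 mL/hr
Volume infused so far = 5.256388 mL/hr × 4.6 hr = 24.17938 mL
Volume remaining = 126 − 24.17938 = 101.8206 mL
New rate:
Dose = 9.8 mcg/kg/min × 73.8 kg = 723.24 mcg/min
723.24 mcg/min × 60 min/hr = 43394.4 mcg/hr
Rate = 43394.4 mcg/hr ÷ 5896.825 mcg/mL = 7.358943 mL/hr
Time remaining = 101.8206 mL ÷ 7.358943 mL/hr = 13.83631 hr

13.8 hours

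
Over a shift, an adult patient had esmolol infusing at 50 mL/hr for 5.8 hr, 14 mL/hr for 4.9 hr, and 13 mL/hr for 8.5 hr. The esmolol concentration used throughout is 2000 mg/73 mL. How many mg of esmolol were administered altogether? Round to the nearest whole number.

12852 mg

Concentration = 2000 mg ÷ 73 mL = 27.39726 mg/mL
Stage 1: 50 mL/hr × 5.8 hr = 290 mL → 290 mL × 27.39726 mg/mL = 7945.205 mg
Stage 2: 14 mL/hr × 4.9 hr = 68.6 mL → 68.6 mL × 27.39726 mg/mL = 1879.452 mg
Stage 3: 13 mL/hr × 8.5 hr = 110.5 mL → 110.5 mL × 27.39726 mg/mL = 3027.397 mg
Total = 7945.205 + 1879.452 + 3027.397 = 12852.05 mg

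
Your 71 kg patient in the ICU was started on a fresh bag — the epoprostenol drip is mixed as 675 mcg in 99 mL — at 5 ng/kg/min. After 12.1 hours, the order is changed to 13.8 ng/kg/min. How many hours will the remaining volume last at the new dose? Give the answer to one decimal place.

7.1 hours

Initial rate:
Dose = 5 ng/kg/min × 71 kg = 355 ng/min
355 ng/min × 60 min/hr = 21300 ng/hr
Concentration = 675 mcg ÷ 99 mL = 6.818182 mcg/mL = 6818.182 ng/mL
Rate = 21300 ng/hr ÷ 6818.182 ng/mL = 3.124 mL/hr
Volume infused so far = 3.124 mL/hr × 12.1 hr = 37.8004 mL
Volume remaining = 99 − 37.8004 = 61.1996 mL
New rate:
Dose = 13.8 ng/kg/min × 71 kg = 979.8 ng/min
979.8 ng/min × 60 min/hr = 58788 ng/hr
Rate = 58788 ng/hr ÷ 6818.182 ng/mL = 8.62224 mL/hr
Time remaining = 61.1996 mL ÷ 8.62224 mL/hr = 7.097877 hr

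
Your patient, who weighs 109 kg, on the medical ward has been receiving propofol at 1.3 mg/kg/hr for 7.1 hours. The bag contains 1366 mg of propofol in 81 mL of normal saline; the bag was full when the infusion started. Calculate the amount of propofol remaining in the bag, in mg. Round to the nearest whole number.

360 mg

Dose = 1.3 mg/kg/hr × 109 kg = 141.7 mg/hr
Concentration = 1366 mg ÷ 81 mL = 16.8642 mg/mL
Rate = 141.7 mg/hr ÷ 16.8642 mg/mL = 8.402416 mL/hr
Volume infused = 8.402416 mL/hr × 7.1 hr = 59.65715 mL
Volume remaining = 81 − 59.65715 = 21.34285 mL
Drug remaining = 21.34285 mL × 16.8642 mg/mL = 359.93 mg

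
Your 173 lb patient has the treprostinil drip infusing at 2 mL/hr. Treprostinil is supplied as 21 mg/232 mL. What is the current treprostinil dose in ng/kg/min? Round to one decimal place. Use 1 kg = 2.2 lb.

Weight = 173 lb ÷ 2.2 lb/kg = 78.63636 kg
Concentration = 21 mg ÷ 232 mL = 0.09051724 mg/mL = 90517.24 ng/mL
Drug rate = 2 mL/hr × 90517.24 ng/mL = 181034.5 ng/hr
181034.5 ng/hr ÷ 60 min/hr = 3017.241 ng/min
3017.241 ng/min ÷ 78.63636 kg = 38.36954 ng/kg/min

38.4 ng/kg/min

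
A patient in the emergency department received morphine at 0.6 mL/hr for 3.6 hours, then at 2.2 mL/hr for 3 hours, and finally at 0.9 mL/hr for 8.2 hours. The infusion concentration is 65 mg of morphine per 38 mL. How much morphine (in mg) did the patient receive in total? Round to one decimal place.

Concentration = 65 mg ÷ 38 mL = 1.710526 mg/mL
Stage 1: 0.6 mL/hr × 3.6 hr = 2.16 mL → 2.16 mL × 1.710526 mg/mL = 3.694737 mg
Stage 2: 2.2 mL/hr × 3 hr = 6.6 mL → 6.6 mL × 1.710526 mg/mL = 11.28947 mg
Stage 3: 0.9 mL/hr × 8.2 hr = 7.38 mL → 7.38 mL × 1.710526 mg/mL = 12.62368 mg
Total = 3.694737 + 11.28947 + 12.62368 = 27.60789 mg

27.6 mg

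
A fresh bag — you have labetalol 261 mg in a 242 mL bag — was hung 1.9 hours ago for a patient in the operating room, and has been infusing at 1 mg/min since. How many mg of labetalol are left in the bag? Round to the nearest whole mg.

1 mg/min × 60 min/hr = 60 mg/hr
Concentration = 261 mg ÷ 242 mL = 1.078512 mg/mL
Rate = 60 mg/hr ÷ 1.078512 mg/mL = 55.63218 mL/hr
Volume infused = 55.63218 mL/hr × 1.9 hr = 105.7011 mL
Volume remaining = 242 − 105.7011 = 136.2989 mL
Drug remaining = 136.2989 mL × 1.078512 mg/mL = 147 mg

147 mg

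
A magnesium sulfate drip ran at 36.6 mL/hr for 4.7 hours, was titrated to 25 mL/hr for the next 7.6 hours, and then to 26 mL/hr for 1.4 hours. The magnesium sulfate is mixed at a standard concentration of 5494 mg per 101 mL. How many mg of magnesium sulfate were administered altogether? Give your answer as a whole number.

Concentration = 5494 mg ÷ 101 mL = 54.39604 mg/mL
Stage 1: 36.6 mL/hr × 4.7 hr = 172.02 mL → 172.02 mL × 54.39604 mg/mL = 9357.207 mg
Stage 2: 25 mL/hr × 7.6 hr = 190 mL → 190 mL × 54.39604 mg/mL = 10335.25 mg
Stage 3: 26 mL/hr × 1.4 hr = 36.4 mL → 36.4 mL × 54.39604 mg/mL = 1980.016 mg
Total = 9357.207 + 10335.25 + 1980.016 = 21672.47 mg

21672 mg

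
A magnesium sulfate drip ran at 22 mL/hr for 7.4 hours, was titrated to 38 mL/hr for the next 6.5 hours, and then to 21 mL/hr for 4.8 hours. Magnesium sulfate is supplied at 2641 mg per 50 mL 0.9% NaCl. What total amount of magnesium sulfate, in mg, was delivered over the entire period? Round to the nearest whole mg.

26970 mg

Concentration = 2641 mg ÷ 50 mL = 52.82 mg/mL
Stage 1: 22 mL/hr × 7.4 hr = 162.8 mL → 162.8 mL × 52.82 mg/mL = 8599.096 mg
Stage 2: 38 mL/hr × 6.5 hr = 247 mL → 247 mL × 52.82 mg/mL = 13046.54 mg
Stage 3: 21 mL/hr × 4.8 hr = 100.8 mL → 100.8 mL × 52.82 mg/mL = 5324.256 mg
Total = 8599.096 + 13046.54 + 5324.256 = 26969.89 mg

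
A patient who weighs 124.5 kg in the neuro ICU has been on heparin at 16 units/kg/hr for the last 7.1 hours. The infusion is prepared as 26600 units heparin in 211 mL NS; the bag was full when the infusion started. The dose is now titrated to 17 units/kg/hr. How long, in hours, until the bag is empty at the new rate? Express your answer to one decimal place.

5.9 hours

Initial rate:
Dose = 16 units/kg/hr × 124.5 kg = 1992 units/hr
Concentration = 26600 units ÷ 211 mL = 126.0664 units/mL
Rate = 1992 units/hr ÷ 126.0664 units/mL = 15.8012 mL/hr
Volume infused so far = 15.8012 mL/hr × 7.1 hr = 112.1885 mL
Volume remaining = 211 − 112.1885 = 98.81146 mL
New rate:
Dose = 17 units/kg/hr × 124.5 kg = 2116.5 units/hr
Rate = 2116.5 units/hr ÷ 126.0664 units/mL = 16.78878 mL/hr
Time remaining = 98.81146 mL ÷ 16.78878 mL/hr = 5.885566 hr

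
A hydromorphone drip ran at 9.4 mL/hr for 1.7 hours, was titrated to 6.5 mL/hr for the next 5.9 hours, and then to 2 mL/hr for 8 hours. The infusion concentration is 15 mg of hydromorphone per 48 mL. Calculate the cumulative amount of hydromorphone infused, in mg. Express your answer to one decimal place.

Concentration = 15 mg ÷ 48 mL = 0.3125 mg/mL
Stage 1: 9.4 mL/hr × 1.7 hr = 15.98 mL → 15.98 mL × 0.3125 mg/mL = 4.99375 mg
Stage 2: 6.5 mL/hr × 5.9 hr = 38.35 mL → 38.35 mL × 0.3125 mg/mL = 11.98438 mg
Stage 3: 2 mL/hr × 8 hr = 16 mL → 16 mL × 0.3125 mg/mL = 5 mg
Total = 4.99375 + 11.98438 + 5 = 21.97812 mg

22.0 mg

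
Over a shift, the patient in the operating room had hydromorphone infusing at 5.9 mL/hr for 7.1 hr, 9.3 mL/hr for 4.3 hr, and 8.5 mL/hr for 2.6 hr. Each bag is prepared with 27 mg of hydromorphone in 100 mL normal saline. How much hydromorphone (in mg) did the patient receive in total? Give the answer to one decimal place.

Concentration = 27 mg ÷ 100 mL = 0.27 mg/mL
Stage 1: 5.9 mL/hr × 7.1 hr = 41.89 mL → 41.89 mL × 0.27 mg/mL = 11.3103 mg
Stage 2: 9.3 mL/hr × 4.3 hr = 39.99 mL → 39.99 mL × 0.27 mg/mL = 10.7973 mg
Stage 3: 8.5 mL/hr × 2.6 hr = 22.1 mL → 22.1 mL × 0.27 mg/mL = 5.967 mg
Total = 11.3103 + 10.7973 + 5.967 = 28.0746 mg

28.1 mg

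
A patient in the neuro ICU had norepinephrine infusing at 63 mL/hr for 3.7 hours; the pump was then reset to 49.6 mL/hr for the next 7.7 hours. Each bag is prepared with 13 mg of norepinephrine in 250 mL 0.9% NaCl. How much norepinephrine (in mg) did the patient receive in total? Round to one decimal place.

Concentration = 13 mg ÷ 250 mL = 0.052 mg/mL
Stage 1: 63 mL/hr × 3.7 hr = 233.1 mL → 233.1 mL × 0.052 mg/mL = 12.1212 mg
Stage 2: 49.6 mL/hr × 7.7 hr = 381.92 mL → 381.92 mL × 0.052 mg/mL = 19.85984 mg
Total = 12.1212 + 19.85984 = 31.98104 mg

32.0 mg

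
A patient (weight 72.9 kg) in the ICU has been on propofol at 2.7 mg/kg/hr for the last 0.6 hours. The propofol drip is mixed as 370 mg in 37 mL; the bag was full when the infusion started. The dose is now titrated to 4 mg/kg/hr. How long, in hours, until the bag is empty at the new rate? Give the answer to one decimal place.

0.9 hours

Initial rate:
Dose = 2.7 mg/kg/hr × 72.9 kg = 196.83 mg/hr
Concentration = 370 mg ÷ 37 mL = 10 mg/mL
Rate = 196.83 mg/hr ÷ 10 mg/mL = 19.683 mL/hr
Volume infused so far = 19.683 mL/hr × 0.6 hr = 11.8098 mL
Volume remaining = 37 − 11.8098 = 25.1902 mL
New rate:
Dose = 4 mg/kg/hr × 72.9 kg = 291.6 mg/hr
Rate = 291.6 mg/hr ÷ 10 mg/mL = 29.16 mL/hr
Time remaining = 25.1902 mL ÷ 29.16 mL/hr = 0.8638615 hr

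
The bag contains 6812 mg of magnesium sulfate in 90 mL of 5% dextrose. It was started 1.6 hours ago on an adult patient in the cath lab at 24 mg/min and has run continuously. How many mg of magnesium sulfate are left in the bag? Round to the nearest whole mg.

24 mg/min × 60 min/hr = 1440 mg/hr
Concentration = 6812 mg ÷ 90 mL = 75.68889 mg/mL
Rate = 1440 mg/hr ÷ 75.68889 mg/mL = 19.02525 mL/hr
Volume infused = 19.02525 mL/hr × 1.6 hr = 30.4404 mL
Volume remaining = 90 − 30.4404 = 59.5596 mL
Drug remaining = 59.5596 mL × 75.68889 mg/mL = 4508 mg

4508 mg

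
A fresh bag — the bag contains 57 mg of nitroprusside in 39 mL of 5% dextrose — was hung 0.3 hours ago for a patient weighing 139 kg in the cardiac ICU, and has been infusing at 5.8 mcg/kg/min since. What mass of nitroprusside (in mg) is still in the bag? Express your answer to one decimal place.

42.5 mg

Dose = 5.8 mcg/kg/min × 139 kg = 806.2 mcg/min
806.2 mcg/min × 60 min/hr = 48372 mcg/hr
Concentration = 57 mg ÷ 39 mL = 1.461538 mg/mL = 1461.538 mcg/mL
Rate = 48372 mcg/hr ÷ 1461.538 mcg/mL = 33.09663 mL/hr
Volume infused = 33.09663 mL/hr × 0.3 hr = 9.928989 mL
Volume remaining = 39 − 9.928989 = 29.07101 mL
Drug remaining = 29.07101 mL × 1461.538 mcg/mL = 42488.4 mcg = 42.4884 mg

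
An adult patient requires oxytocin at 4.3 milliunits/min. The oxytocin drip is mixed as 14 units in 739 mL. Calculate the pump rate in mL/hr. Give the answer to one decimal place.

13.6 mL/hr

4.3 milliunits/min × 60 min/hr = 258 milliunits/hr
Concentration = 14 units ÷ 739 mL = 0.01894452 units/mL = 18.94452 milliunits/mL
Rate = 258 milliunits/hr ÷ 18.94452 milliunits/mL = 13.61871 mL/hr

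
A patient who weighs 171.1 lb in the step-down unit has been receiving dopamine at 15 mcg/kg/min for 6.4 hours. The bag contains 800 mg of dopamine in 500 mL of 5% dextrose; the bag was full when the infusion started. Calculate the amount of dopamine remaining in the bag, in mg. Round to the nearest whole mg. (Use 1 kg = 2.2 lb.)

352 mg

Weight = 171.1 lb ÷ 2.2 lb/kg = 77.77273 kg
Dose = 15 mcg/kg/min × 77.77273 kg = 1166.591 mcg/min
1166.591 mcg/min × 60 min/hr = 69995.45 mcg/hr
Concentration = 800 mg ÷ 500 mL = 1.6 mg/mL = 1600 mcg/mL
Rate = 69995.45 mcg/hr ÷ 1600 mcg/mL = 43.74716 mL/hr
Volume infused = 43.74716 mL/hr × 6.4 hr = 279.9818 mL
Volume remaining = 500 − 279.9818 = 220.0182 mL
Drug remaining = 220.0182 mL × 1600 mcg/mL = 352029.1 mcg = 352.0291 mg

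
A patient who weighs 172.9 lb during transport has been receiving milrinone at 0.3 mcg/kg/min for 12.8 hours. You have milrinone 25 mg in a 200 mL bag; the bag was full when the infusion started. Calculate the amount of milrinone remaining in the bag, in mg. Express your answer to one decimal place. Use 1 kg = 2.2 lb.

6.9 mg

Weight = 172.9 lb ÷ 2.2 lb/kg = 78.59091 kg
Dose = 0.3 mcg/kg/min × 78.59091 kg = 23.57727 mcg/min
23.57727 mcg/min × 60 min/hr = 1414.636 mcg/hr
Concentration = 25 mg ÷ 200 mL = 0.125 mg/mL = 125 mcg/mL
Rate = 1414.636 mcg/hr ÷ 125 mcg/mL = 11.31709 mL/hr
Volume infused = 11.31709 mL/hr × 12.8 hr = 144.8588 mL
Volume remaining = 200 − 144.8588 = 55.14124 mL
Drug remaining = 55.14124 mL × 125 mcg/mL = 6892.655 mcg = 6.892655 mg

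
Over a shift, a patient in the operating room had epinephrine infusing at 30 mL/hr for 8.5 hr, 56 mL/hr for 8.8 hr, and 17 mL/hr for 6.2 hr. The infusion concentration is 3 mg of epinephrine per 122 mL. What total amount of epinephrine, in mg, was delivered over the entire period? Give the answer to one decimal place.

21.0 mg

Concentration = 3 mg ÷ 122 mL = 0.02459016 mg/mL
Stage 1: 30 mL/hr × 8.5 hr = 255 mL → 255 mL × 0.02459016 mg/mL = 6.270492 mg
Stage 2: 56 mL/hr × 8.8 hr = 492.8 mL → 492.8 mL × 0.02459016 mg/mL = 12.11803 mg
Stage 3: 17 mL/hr × 6.2 hr = 105.4 mL → 105.4 mL × 0.02459016 mg/mL = 2.591803 mg
Total = 6.270492 + 12.11803 + 2.591803 = 20.98033 mg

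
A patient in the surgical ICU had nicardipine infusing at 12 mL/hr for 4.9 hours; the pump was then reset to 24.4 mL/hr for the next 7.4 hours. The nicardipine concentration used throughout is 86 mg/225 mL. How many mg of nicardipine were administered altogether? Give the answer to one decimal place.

91.5 mg

Concentration = 86 mg ÷ 225 mL = 0.3822222 mg/mL
Stage 1: 12 mL/hr × 4.9 hr = 58.8 mL → 58.8 mL × 0.3822222 mg/mL = 22.47467 mg
Stage 2: 24.4 mL/hr × 7.4 hr = 180.56 mL → 180.56 mL × 0.3822222 mg/mL = 69.01404 mg
Total = 22.47467 + 69.01404 = 91.48871 mg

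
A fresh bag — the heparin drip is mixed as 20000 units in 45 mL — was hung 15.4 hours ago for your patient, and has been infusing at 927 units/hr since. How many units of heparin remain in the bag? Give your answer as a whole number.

Concentration = 20000 units ÷ 45 mL = 444.4444 units/mL
Rate = 927 units/hr ÷ 444.4444 units/mL = 2.08575 mL/hr
Volume infused = 2.08575 mL/hr × 15.4 hr = 32.12055 mL
Volume remaining = 45 − 32.12055 = 12.87945 mL
Drug remaining = 12.87945 mL × 444.4444 units/mL = 5724.2 units

5724 units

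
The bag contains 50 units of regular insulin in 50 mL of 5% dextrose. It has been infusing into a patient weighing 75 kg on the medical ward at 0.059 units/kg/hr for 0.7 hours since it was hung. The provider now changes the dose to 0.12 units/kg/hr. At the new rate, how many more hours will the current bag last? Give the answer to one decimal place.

5.2 hours

Initial rate:
Dose = 0.059 units/kg/hr × 75 kg = 4.425 units/hr
Concentration = 50 units ÷ 50 mL = 1 units/mL
Rate = 4.425 units/hr ÷ 1 units/mL = 4.425 mL/hr
Volume infused so far = 4.425 mL/hr × 0.7 hr = 3.0975 mL
Volume remaining = 50 − 3.0975 = 46.9025 mL
New rate:
Dose = 0.12 units/kg/hr × 75 kg = 9 units/hr
Rate = 9 units/hr ÷ 1 units/mL = 9 mL/hr
Time remaining = 46.9025 mL ÷ 9 mL/hr = 5.211389 hr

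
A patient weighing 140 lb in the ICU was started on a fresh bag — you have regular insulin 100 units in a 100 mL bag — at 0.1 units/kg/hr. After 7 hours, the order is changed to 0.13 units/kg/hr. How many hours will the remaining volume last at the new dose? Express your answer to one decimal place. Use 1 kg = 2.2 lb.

Initial rate:
Weight = 140 lb ÷ 2.2 lb/kg = 63.63636 kg
Dose = 0.1 units/kg/hr × 63.63636 kg = 6.363636 units/hr
Concentration = 100 units ÷ 100 mL = 1 units/mL
Rate = 6.363636 units/hr ÷ 1 units/mL = 6.363636 mL/hr
Volume infused so far = 6.363636 mL/hr × 7 hr = 44.54545 mL
Volume remaining = 100 − 44.54545 = 55.45455 mL
New rate:
Dose = 0.13 units/kg/hr × 63.63636 kg = 8.272727 units/hr
Rate = 8.272727 units/hr ÷ 1 units/mL = 8.272727 mL/hr
Time remaining = 55.45455 mL ÷ 8.272727 mL/hr = 6.703297 hr

6.7 hours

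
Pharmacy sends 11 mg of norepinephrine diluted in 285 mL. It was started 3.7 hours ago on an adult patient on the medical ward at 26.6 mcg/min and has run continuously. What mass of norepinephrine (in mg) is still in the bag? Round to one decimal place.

26.6 mcg/min × 60 min/hr = 1596 mcg/hr
Concentration = 11 mg ÷ 285 mL = 0.03859649 mg/mL = 38.59649 mcg/mL
Rate = 1596 mcg/hr ÷ 38.59649 mcg/mL = 41.35091 mL/hr
Volume infused = 41.35091 mL/hr × 3.7 hr = 152.9984 mL
Volume remaining = 285 − 152.9984 = 132.0016 mL
Drug remaining = 132.0016 mL × 38.59649 mcg/mL = 5094.8 mcg = 5.0948 mg

5.1 mg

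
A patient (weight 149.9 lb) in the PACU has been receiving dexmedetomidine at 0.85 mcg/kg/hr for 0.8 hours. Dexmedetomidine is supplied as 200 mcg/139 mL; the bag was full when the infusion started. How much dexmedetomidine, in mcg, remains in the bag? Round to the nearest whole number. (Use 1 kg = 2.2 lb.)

Weight = 149.9 lb ÷ 2.2 lb/kg = 68.13636 kg
Dose = 0.85 mcg/kg/hr × 68.13636 kg = 57.91591 mcg/hr
Concentration = 200 mcg ÷ 139 mL = 1.438849 mcg/mL
Rate = 57.91591 mcg/hr ÷ 1.438849 mcg/mL = 40.25156 mL/hr
Volume infused = 40.25156 mL/hr × 0.8 hr = 32.20125 mL
Volume remaining = 139 − 32.20125 = 106.7988 mL
Drug remaining = 106.7988 mL × 1.438849 mcg/mL = 153.6673 mcg

154 mcg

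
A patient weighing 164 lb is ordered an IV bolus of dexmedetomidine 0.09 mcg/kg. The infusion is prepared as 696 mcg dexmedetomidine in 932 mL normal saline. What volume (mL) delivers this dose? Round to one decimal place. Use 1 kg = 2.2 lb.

Weight = 164 lb ÷ 2.2 lb/kg = 74.54545 kg
Dose = 0.09 mcg/kg × 74.54545 kg = 6.709091 mcg
Concentration = 696 mcg ÷ 932 mL = 0.7467811 mcg/mL
Volume = 6.709091 mcg ÷ 0.7467811 mcg/mL = 8.984013 mL

9.0 mL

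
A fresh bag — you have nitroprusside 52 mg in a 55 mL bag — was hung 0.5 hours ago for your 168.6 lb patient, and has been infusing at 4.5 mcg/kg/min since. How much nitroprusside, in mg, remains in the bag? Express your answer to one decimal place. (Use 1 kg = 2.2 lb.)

41.7 mg

Weight = 168.6 lb ÷ 2.2 lb/kg = 76.63636 kg
Dose = 4.5 mcg/kg/min × 76.63636 kg = 344.8636 mcg/min
344.8636 mcg/min × 60 min/hr = 20691.82 mcg/hr
Concentration = 52 mg ÷ 55 mL = 0.9454545 mg/mL = 945.4545 mcg/mL
Rate = 20691.82 mcg/hr ÷ 945.4545 mcg/mL = 21.88558 mL/hr
Volume infused = 21.88558 mL/hr × 0.5 hr = 10.94279 mL
Volume remaining = 55 − 10.94279 = 44.05721 mL
Drug remaining = 44.05721 mL × 945.4545 mcg/mL = 41654.09 mcg = 41.65409 mg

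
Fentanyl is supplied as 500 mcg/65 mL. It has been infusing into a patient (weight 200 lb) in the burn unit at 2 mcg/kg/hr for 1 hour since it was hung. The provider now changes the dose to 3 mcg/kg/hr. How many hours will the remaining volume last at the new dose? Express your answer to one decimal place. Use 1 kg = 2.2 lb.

Initial rate:
Weight = 200 lb ÷ 2.2 lb/kg = 90.90909 kg
Dose = 2 mcg/kg/hr × 90.90909 kg = 181.8182 mcg/hr
Concentration = 500 mcg ÷ 65 mL = 7.692308 mcg/mL
Rate = 181.8182 mcg/hr ÷ 7.692308 mcg/mL = 23.63636 mL/hr
Volume infused so far = 23.63636 mL/hr × 1 hr = 23.63636 mL
Volume remaining = 65 − 23.63636 = 41.36364 mL
New rate:
Dose = 3 mcg/kg/hr × 90.90909 kg = 272.7273 mcg/hr
Rate = 272.7273 mcg/hr ÷ 7.692308 mcg/mL = 35.45455 mL/hr
Time remaining = 41.36364 mL ÷ 35.45455 mL/hr = 1.166667 hr

1.2 hours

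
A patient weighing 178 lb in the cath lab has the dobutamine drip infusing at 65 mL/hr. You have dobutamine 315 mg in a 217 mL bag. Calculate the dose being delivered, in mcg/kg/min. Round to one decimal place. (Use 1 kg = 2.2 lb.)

Weight = 178 lb ÷ 2.2 lb/kg = 80.90909 kg
Concentration = 315 mg ÷ 217 mL = 1.451613 mg/mL = 1451.613 mcg/mL
Drug rate = 65 mL/hr × 1451.613 mcg/mL = 94354.84 mcg/hr
94354.84 mcg/hr ÷ 60 min/hr = 1572.581 mcg/min
1572.581 mcg/min ÷ 80.90909 kg = 19.43639 mcg/kg/min

19.4 mcg/kg/min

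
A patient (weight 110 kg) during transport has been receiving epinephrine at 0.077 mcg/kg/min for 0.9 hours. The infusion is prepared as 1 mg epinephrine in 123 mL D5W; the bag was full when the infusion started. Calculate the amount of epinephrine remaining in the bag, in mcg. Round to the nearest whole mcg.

Dose = 0.077 mcg/kg/min × 110 kg = 8.47 mcg/min
8.47 mcg/min × 60 min/hr = 508.2 mcg/hr
Concentration = 1 mg ÷ 123 mL = 0.008130081 mg/mL = 8.130081 mcg/mL
Rate = 508.2 mcg/hr ÷ 8.130081 mcg/mL = 62.5086 mL/hr
Volume infused = 62.5086 mL/hr × 0.9 hr = 56.25774 mL
Volume remaining = 123 − 56.25774 = 66.74226 mL
Drug remaining = 66.74226 mL × 8.130081 mcg/mL = 542.62 mcg

543 mcg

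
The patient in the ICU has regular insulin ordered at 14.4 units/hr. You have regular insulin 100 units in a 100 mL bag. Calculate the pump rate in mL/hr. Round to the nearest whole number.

14 mL/hr

Concentration = 100 units ÷ 100 mL = 1 units/mL
Rate = 14.4 units/hr ÷ 1 units/mL = 14.4 mL/hr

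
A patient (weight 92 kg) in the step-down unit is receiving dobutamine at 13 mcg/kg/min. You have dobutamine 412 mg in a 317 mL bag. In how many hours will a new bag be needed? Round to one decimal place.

5.7 hours

Dose = 13 mcg/kg/min × 92 kg = 1196 mcg/min
1196 mcg/min × 60 min/hr = 71760 mcg/hr
Concentration = 412 mg ÷ 317 mL = 1.299685 mg/mL = 1299.685 mcg/mL
Rate = 71760 mcg/hr ÷ 1299.685 mcg/mL = 55.2134 mL/hr
Duration = 317 mL ÷ 55.2134 mL/hr = 5.74136 hr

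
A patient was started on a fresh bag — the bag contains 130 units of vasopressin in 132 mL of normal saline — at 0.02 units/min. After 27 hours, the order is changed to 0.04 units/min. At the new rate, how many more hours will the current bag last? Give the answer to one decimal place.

40.7 hours

Initial rate:
0.02 units/min × 60 min/hr = 1.2 units/hr
Concentration = 130 units ÷ 132 mL = 0.9848485 units/mL
Rate = 1.2 units/hr ÷ 0.9848485 units/mL = 1.218462 mL/hr
Volume infused so far = 1.218462 mL/hr × 27 hr = 32.89846 mL
Volume remaining = 132 − 32.89846 = 99.10154 mL
New rate:
0.04 units/min × 60 min/hr = 2.4 units/hr
Rate = 2.4 units/hr ÷ 0.9848485 units/mL = 2.436923 mL/hr
Time remaining = 99.10154 mL ÷ 2.436923 mL/hr = 40.66667 hr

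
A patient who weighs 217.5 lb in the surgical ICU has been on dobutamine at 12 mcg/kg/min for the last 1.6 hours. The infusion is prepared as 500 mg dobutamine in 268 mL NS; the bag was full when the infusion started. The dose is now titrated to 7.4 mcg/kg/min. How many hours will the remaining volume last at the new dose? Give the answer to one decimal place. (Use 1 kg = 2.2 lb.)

Initial rate:
Weight = 217.5 lb ÷ 2.2 lb/kg = 98.86364 kg
Dose = 12 mcg/kg/min × 98.86364 kg = 1186.364 mcg/min
1186.364 mcg/min × 60 min/hr = 71181.82 mcg/hr
Concentration = 500 mg ÷ 268 mL = 1.865672 mg/mL = 1865.672 mcg/mL
Rate = 71181.82 mcg/hr ÷ 1865.672 mcg/mL = 38.15345 mL/hr
Volume infused so far = 38.15345 mL/hr × 1.6 hr = 61.04553 mL
Volume remaining = 268 − 61.04553 = 206.9545 mL
New rate:
Dose = 7.4 mcg/kg/min × 98.86364 kg = 731.5909 mcg/min
731.5909 mcg/min × 60 min/hr = 43895.45 mcg/hr
Rate = 43895.45 mcg/hr ÷ 1865.672 mcg/mL = 23.52796 mL/hr
Time remaining = 206.9545 mL ÷ 23.52796 mL/hr = 8.796106 hr

8.8 hours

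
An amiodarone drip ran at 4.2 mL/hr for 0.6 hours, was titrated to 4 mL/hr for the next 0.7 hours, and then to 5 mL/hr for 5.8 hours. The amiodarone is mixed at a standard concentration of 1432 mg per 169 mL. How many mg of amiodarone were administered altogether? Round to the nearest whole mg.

Concentration = 1432 mg ÷ 169 mL = 8.473373 mg/mL
Stage 1: 4.2 mL/hr × 0.6 hr = 2.52 mL → 2.52 mL × 8.473373 mg/mL = 21.3529 mg
Stage 2: 4 mL/hr × 0.7 hr = 2.8 mL → 2.8 mL × 8.473373 mg/mL = 23.72544 mg
Stage 3: 5 mL/hr × 5.8 hr = 29 mL → 29 mL × 8.473373 mg/mL = 245.7278 mg
Total = 21.3529 + 23.72544 + 245.7278 = 290.8062 mg

291 mg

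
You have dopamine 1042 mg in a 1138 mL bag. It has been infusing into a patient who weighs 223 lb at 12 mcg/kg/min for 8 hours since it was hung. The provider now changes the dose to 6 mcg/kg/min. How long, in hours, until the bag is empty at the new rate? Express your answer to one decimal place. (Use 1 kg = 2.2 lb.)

12.6 hours

Initial rate:
Weight = 223 lb ÷ 2.2 lb/kg = 101.3636 kg
Dose = 12 mcg/kg/min × 101.3636 kg = 1216.364 mcg/min
1216.364 mcg/min × 60 min/hr = 72981.82 mcg/hr
Concentration = 1042 mg ÷ 1138 mL = 0.9156415 mg/mL = 915.6415 mcg/mL
Rate = 72981.82 mcg/hr ÷ 915.6415 mcg/mL = 79.70567 mL/hr
Volume infused so far = 79.70567 mL/hr × 8 hr = 637.6454 mL
Volume remaining = 1138 − 637.6454 = 500.3546 mL
New rate:
Dose = 6 mcg/kg/min × 101.3636 kg = 608.1818 mcg/min
608.1818 mcg/min × 60 min/hr = 36490.91 mcg/hr
Rate = 36490.91 mcg/hr ÷ 915.6415 mcg/mL = 39.85284 mL/hr
Time remaining = 500.3546 mL ÷ 39.85284 mL/hr = 12.55506 hr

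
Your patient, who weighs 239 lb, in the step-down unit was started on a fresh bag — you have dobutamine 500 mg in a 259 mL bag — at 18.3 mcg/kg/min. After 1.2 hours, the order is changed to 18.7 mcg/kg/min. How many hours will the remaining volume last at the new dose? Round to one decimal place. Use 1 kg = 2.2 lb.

Initial rate:
Weight = 239 lb ÷ 2.2 lb/kg = 108.6364 kg
Dose = 18.3 mcg/kg/min × 108.6364 kg = 1988.045 mcg/min
1988.045 mcg/min × 60 min/hr = 119282.7 mcg/hr
Concentration = 500 mg ÷ 259 mL = 1.930502 mg/mL = 1930.502 mcg/mL
Rate = 119282.7 mcg/hr ÷ 1930.502 mcg/mL = 61.78845 mL/hr
Volume infused so far = 61.78845 mL/hr × 1.2 hr = 74.14614 mL
Volume remaining = 259 − 74.14614 = 184.8539 mL
New rate:
Dose = 18.7 mcg/kg/min × 108.6364 kg = 2031.5 mcg/min
2031.5 mcg/min × 60 min/hr = 121890 mcg/hr
Rate = 121890 mcg/hr ÷ 1930.502 mcg/mL = 63.13902 mL/hr
Time remaining = 184.8539 mL ÷ 63.13902 mL/hr = 2.927728 hr

2.9 hours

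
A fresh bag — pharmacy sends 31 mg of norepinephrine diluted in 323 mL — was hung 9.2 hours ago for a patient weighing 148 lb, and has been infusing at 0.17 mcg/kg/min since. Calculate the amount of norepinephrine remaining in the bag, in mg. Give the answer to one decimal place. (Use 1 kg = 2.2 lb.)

24.7 mg

Weight = 148 lb ÷ 2.2 lb/kg = 67.27273 kg
Dose = 0.17 mcg/kg/min × 67.27273 kg = 11.43636 mcg/min
11.43636 mcg/min × 60 min/hr = 686.1818 mcg/hr
Concentration = 31 mg ÷ 323 mL = 0.09597523 mg/mL = 95.97523 mcg/mL
Rate = 686.1818 mcg/hr ÷ 95.97523 mcg/mL = 7.149572 mL/hr
Volume infused = 7.149572 mL/hr × 9.2 hr = 65.77606 mL
Volume remaining = 323 − 65.77606 = 257.2239 mL
Drug remaining = 257.2239 mL × 95.97523 mcg/mL = 24687.13 mcg = 24.68713 mg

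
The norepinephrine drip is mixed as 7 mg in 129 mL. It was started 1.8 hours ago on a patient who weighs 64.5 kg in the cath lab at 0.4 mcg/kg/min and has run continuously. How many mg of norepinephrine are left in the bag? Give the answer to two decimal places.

Dose = 0.4 mcg/kg/min × 64.5 kg = 25.8 mcg/min
25.8 mcg/min × 60 min/hr = 1548 mcg/hr
Concentration = 7 mg ÷ 129 mL = 0.05426357 mg/mL = 54.26357 mcg/mL
Rate = 1548 mcg/hr ÷ 54.26357 mcg/mL = 28.52743 mL/hr
Volume infused = 28.52743 mL/hr × 1.8 hr = 51.34937 mL
Volume remaining = 129 − 51.34937 = 77.65063 mL
Drug remaining = 77.65063 mL × 54.26357 mcg/mL = 4213.6 mcg = 4.2136 mg

4.21 mg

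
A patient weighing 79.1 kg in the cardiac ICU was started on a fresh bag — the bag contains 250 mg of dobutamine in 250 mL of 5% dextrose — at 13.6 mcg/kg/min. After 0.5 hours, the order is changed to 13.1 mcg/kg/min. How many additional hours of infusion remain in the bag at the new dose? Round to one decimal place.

Initial rate:
Dose = 13.6 mcg/kg/min × 79.1 kg = 1075.76 mcg/min
1075.76 mcg/min × 60 min/hr = 64545.6 mcg/hr
Concentration = 250 mg ÷ 250 mL = 1 mg/mL = 1000 mcg/mL
Rate = 64545.6 mcg/hr ÷ 1000 mcg/mL = 64.5456 mL/hr
Volume infused so far = 64.5456 mL/hr × 0.5 hr = 32.2728 mL
Volume remaining = 250 − 32.2728 = 217.7272 mL
New rate:
Dose = 13.1 mcg/kg/min × 79.1 kg = 1036.21 mcg/min
1036.21 mcg/min × 60 min/hr = 62172.6 mcg/hr
Rate = 62172.6 mcg/hr ÷ 1000 mcg/mL = 62.1726 mL/hr
Time remaining = 217.7272 mL ÷ 62.1726 mL/hr = 3.50198 hr

3.5 hours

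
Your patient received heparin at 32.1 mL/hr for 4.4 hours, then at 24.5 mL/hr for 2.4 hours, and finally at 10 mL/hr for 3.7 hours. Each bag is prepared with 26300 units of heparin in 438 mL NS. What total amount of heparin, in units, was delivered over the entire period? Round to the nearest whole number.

Concentration = 26300 units ÷ 438 mL = 60.04566 units/mL
Stage 1: 32.1 mL/hr × 4.4 hr = 141.24 mL → 141.24 mL × 60.04566 units/mL = 8480.849 units
Stage 2: 24.5 mL/hr × 2.4 hr = 58.8 mL → 58.8 mL × 60.04566 units/mL = 3530.685 units
Stage 3: 10 mL/hr × 3.7 hr = 37 mL → 37 mL × 60.04566 units/mL = 2221.689 units
Total = 8480.849 + 3530.685 + 2221.689 = 14233.22 units

14233 units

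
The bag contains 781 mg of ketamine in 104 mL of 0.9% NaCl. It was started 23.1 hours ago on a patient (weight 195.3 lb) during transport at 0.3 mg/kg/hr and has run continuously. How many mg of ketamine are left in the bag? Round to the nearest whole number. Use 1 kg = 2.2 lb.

166 mg

Weight = 195.3 lb ÷ 2.2 lb/kg = 88.77273 kg
Dose = 0.3 mg/kg/hr × 88.77273 kg = 26.63182 mg/hr
Concentration = 781 mg ÷ 104 mL = 7.509615 mg/mL
Rate = 26.63182 mg/hr ÷ 7.509615 mg/mL = 3.546362 mL/hr
Volume infused = 3.546362 mL/hr × 23.1 hr = 81.92097 mL
Volume remaining = 104 − 81.92097 = 22.07903 mL
Drug remaining = 22.07903 mL × 7.509615 mg/mL = 165.805 mg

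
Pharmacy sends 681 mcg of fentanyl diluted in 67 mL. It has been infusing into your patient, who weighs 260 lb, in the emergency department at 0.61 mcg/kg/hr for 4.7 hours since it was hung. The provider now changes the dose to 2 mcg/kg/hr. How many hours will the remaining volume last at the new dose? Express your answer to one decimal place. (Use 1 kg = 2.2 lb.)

Initial rate:
Weight = 260 lb ÷ 2.2 lb/kg = 118.1818 kg
Dose = 0.61 mcg/kg/hr × 118.1818 kg = 72.09091 mcg/hr
Concentration = 681 mcg ÷ 67 mL = 10.16418 mcg/mL
Rate = 72.09091 mcg/hr ÷ 10.16418 mcg/mL = 7.092645 mL/hr
Volume infused so far = 7.092645 mL/hr × 4.7 hr = 33.33543 mL
Volume remaining = 67 − 33.33543 = 33.66457 mL
New rate:
Dose = 2 mcg/kg/hr × 118.1818 kg = 236.3636 mcg/hr
Rate = 236.3636 mcg/hr ÷ 10.16418 mcg/mL = 23.25457 mL/hr
Time remaining = 33.66457 mL ÷ 23.25457 mL/hr = 1.447654 hr

1.4 hours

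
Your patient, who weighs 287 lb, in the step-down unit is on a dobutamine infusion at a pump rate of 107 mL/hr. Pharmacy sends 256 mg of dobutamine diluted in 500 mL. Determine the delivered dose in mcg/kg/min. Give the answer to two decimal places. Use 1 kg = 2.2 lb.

Weight = 287 lb ÷ 2.2 lb/kg = 130.4545 kg
Concentration = 256 mg ÷ 500 mL = 0.512 mg/mL = 512 mcg/mL
Drug rate = 107 mL/hr × 512 mcg/mL = 54784 mcg/hr
54784 mcg/hr ÷ 60 min/hr = 913.0667 mcg/min
913.0667 mcg/min ÷ 130.4545 kg = 6.999117 mcg/kg/min

7.00 mcg/kg/min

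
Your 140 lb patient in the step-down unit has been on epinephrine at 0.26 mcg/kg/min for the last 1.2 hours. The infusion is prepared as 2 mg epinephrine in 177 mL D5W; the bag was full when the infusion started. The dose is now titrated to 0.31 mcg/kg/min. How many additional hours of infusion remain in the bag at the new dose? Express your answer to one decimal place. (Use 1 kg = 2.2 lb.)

0.7 hours

Initial rate:
Weight = 140 lb ÷ 2.2 lb/kg = 63.63636 kg
Dose = 0.26 mcg/kg/min × 63.63636 kg = 16.54545 mcg/min
16.54545 mcg/min × 60 min/hr = 992.7273 mcg/hr
Concentration = 2 mg ÷ 177 mL = 0.01129944 mg/mL = 11.29944 mcg/mL
Rate = 992.7273 mcg/hr ÷ 11.29944 mcg/mL = 87.85636 mL/hr
Volume infused so far = 87.85636 mL/hr × 1.2 hr = 105.4276 mL
Volume remaining = 177 − 105.4276 = 71.57236 mL
New rate:
Dose = 0.31 mcg/kg/min × 63.63636 kg = 19.72727 mcg/min
19.72727 mcg/min × 60 min/hr = 1183.636 mcg/hr
Rate = 1183.636 mcg/hr ÷ 11.29944 mcg/mL = 104.7518 mL/hr
Time remaining = 71.57236 mL ÷ 104.7518 mL/hr = 0.6832565 hr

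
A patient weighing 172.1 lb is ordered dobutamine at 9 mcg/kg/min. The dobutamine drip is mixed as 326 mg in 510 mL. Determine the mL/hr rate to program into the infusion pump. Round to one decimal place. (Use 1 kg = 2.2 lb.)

66.1 mL/hr

Weight = 172.1 lb ÷ 2.2 lb/kg = 78.22727 kg
Dose = 9 mcg/kg/min × 78.22727 kg = 704.0455 mcg/min
704.0455 mcg/min × 60 min/hr = 42242.73 mcg/hr
Concentration = 326 mg ÷ 510 mL = 0.6392157 mg/mL = 639.2157 mcg/mL
Rate = 42242.73 mcg/hr ÷ 639.2157 mcg/mL = 66.08525 mL/hr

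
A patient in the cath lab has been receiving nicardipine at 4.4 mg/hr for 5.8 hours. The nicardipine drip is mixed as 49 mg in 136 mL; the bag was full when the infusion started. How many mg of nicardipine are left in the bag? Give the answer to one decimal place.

23.5 mg

Concentration = 49 mg ÷ 136 mL = 0.3602941 mg/mL
Rate = 4.4 mg/hr ÷ 0.3602941 mg/mL = 12.21224 mL/hr
Volume infused = 12.21224 mL/hr × 5.8 hr = 70.83102 mL
Volume remaining = 136 − 70.83102 = 65.16898 mL
Drug remaining = 65.16898 mL × 0.3602941 mg/mL = 23.48 mg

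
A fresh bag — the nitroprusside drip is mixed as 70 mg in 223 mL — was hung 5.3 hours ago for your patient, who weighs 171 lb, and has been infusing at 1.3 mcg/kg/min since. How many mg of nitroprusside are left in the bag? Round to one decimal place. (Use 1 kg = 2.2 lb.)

Weight = 171 lb ÷ 2.2 lb/kg = 77.72727 kg
Dose = 1.3 mcg/kg/min × 77.72727 kg = 101.0455 mcg/min
101.0455 mcg/min × 60 min/hr = 6062.727 mcg/hr
Concentration = 70 mg ÷ 223 mL = 0.3139013 mg/mL = 313.9013 mcg/mL
Rate = 6062.727 mcg/hr ÷ 313.9013 mcg/mL = 19.31412 mL/hr
Volume infused = 19.31412 mL/hr × 5.3 hr = 102.3648 mL
Volume remaining = 223 − 102.3648 = 120.6352 mL
Drug remaining = 120.6352 mL × 313.9013 mcg/mL = 37867.55 mcg = 37.86755 mg

37.9 mg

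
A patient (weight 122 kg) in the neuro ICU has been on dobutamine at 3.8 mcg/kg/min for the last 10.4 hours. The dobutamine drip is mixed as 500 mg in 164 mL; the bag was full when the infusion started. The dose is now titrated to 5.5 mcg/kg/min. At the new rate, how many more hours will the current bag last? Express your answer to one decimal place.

5.2 hours

Initial rate:
Dose = 3.8 mcg/kg/min × 122 kg = 463.6 mcg/min
463.6 mcg/min × 60 min/hr = 27816 mcg/hr
Concentration = 500 mg ÷ 164 mL = 3.04878 mg/mL = 3048.78 mcg/mL
Rate = 27816 mcg/hr ÷ 3048.78 mcg/mL = 9.123648 mL/hr
Volume infused so far = 9.123648 mL/hr × 10.4 hr = 94.88594 mL
Volume remaining = 164 − 94.88594 = 69.11406 mL
New rate:
Dose = 5.5 mcg/kg/min × 122 kg = 671 mcg/min
671 mcg/min × 60 min/hr = 40260 mcg/hr
Rate = 40260 mcg/hr ÷ 3048.78 mcg/mL = 13.20528 mL/hr
Time remaining = 69.11406 mL ÷ 13.20528 mL/hr = 5.23382 hr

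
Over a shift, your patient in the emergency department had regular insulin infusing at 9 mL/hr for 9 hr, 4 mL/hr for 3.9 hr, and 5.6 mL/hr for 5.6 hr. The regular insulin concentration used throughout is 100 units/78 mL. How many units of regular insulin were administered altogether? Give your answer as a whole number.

Concentration = 100 units ÷ 78 mL = 1.282051 units/mL
Stage 1: 9 mL/hr × 9 hr = 81 mL → 81 mL × 1.282051 units/mL = 103.8462 units
Stage 2: 4 mL/hr × 3.9 hr = 15.6 mL → 15.6 mL × 1.282051 units/mL = 20 units
Stage 3: 5.6 mL/hr × 5.6 hr = 31.36 mL → 31.36 mL × 1.282051 units/mL = 40.20513 units
Total = 103.8462 + 20 + 40.20513 = 164.0513 units

164 units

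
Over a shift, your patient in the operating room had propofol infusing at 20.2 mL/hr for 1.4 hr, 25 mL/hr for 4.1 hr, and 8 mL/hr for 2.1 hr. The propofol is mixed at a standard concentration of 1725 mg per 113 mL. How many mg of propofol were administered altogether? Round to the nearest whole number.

2253 mg

Concentration = 1725 mg ÷ 113 mL = 15.26549 mg/mL
Stage 1: 20.2 mL/hr × 1.4 hr = 28.28 mL → 28.28 mL × 15.26549 mg/mL = 431.708 mg
Stage 2: 25 mL/hr × 4.1 hr = 102.5 mL → 102.5 mL × 15.26549 mg/mL = 1564.712 mg
Stage 3: 8 mL/hr × 2.1 hr = 16.8 mL → 16.8 mL × 15.26549 mg/mL = 256.4602 mg
Total = 431.708 + 1564.712 + 256.4602 = 2252.881 mg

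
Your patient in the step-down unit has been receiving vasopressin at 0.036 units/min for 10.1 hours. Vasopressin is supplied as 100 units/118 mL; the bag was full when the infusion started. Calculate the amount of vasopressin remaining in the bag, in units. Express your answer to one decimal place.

0.036 units/min × 60 min/hr = 2.16 units/hr
Concentration = 100 units ÷ 118 mL = 0.8474576 units/mL
Rate = 2.16 units/hr ÷ 0.8474576 units/mL = 2.5488 mL/hr
Volume infused = 2.5488 mL/hr × 10.1 hr = 25.74288 mL
Volume remaining = 118 − 25.74288 = 92.25712 mL
Drug remaining = 92.25712 mL × 0.8474576 units/mL = 78.184 units

78.2 units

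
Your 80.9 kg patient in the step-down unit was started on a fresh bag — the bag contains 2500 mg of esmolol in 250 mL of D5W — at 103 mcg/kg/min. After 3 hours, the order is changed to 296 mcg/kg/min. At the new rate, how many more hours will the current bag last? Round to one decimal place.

Initial rate:
Dose = 103 mcg/kg/min × 80.9 kg = 8332.7 mcg/min
8332.7 mcg/min × 60 min/hr = 499962 mcg/hr
Concentration = 2500 mg ÷ 250 mL = 10 mg/mL = 10000 mcg/mL
Rate = 499962 mcg/hr ÷ 10000 mcg/mL = 49.9962 mL/hr
Volume infused so far = 49.9962 mL/hr × 3 hr = 149.9886 mL
Volume remaining = 250 − 149.9886 = 100.0114 mL
New rate:
Dose = 296 mcg/kg/min × 80.9 kg = 23946.4 mcg/min
23946.4 mcg/min × 60 min/hr = 1436784 mcg/hr
Rate = 1436784 mcg/hr ÷ 10000 mcg/mL = 143.6784 mL/hr
Time remaining = 100.0114 mL ÷ 143.6784 mL/hr = 0.6960782 hr

0.7 hours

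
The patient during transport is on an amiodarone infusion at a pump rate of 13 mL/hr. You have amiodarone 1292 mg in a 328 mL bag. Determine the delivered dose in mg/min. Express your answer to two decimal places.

Concentration = 1292 mg ÷ 328 mL = 3.939024 mg/mL
Drug rate = 13 mL/hr × 3.939024 mg/mL = 51.20732 mg/hr
51.20732 mg/hr ÷ 60 min/hr = 0.8534553 mg/min

0.85 mg/min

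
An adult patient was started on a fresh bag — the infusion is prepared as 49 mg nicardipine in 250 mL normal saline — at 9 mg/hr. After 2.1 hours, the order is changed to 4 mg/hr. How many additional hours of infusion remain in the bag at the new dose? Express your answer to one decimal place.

Initial rate:
Concentration = 49 mg ÷ 250 mL = 0.196 mg/mL
Rate = 9 mg/hr ÷ 0.196 mg/mL = 45.91837 mL/hr
Volume infused so far = 45.91837 mL/hr × 2.1 hr = 96.42857 mL
Volume remaining = 250 − 96.42857 = 153.5714 mL
New rate:
Rate = 4 mg/hr ÷ 0.196 mg/mL = 20.40816 mL/hr
Time remaining = 153.5714 mL ÷ 20.40816 mL/hr = 7.525 hr

7.5 hours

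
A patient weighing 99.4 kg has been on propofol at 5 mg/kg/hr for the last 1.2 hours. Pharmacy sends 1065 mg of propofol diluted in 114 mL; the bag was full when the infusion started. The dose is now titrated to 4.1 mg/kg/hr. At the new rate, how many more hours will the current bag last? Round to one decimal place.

1.1 hours

Initial rate:
Dose = 5 mg/kg/hr × 99.4 kg = 497 mg/hr
Concentration = 1065 mg ÷ 114 mL = 9.342105 mg/mL
Rate = 497 mg/hr ÷ 9.342105 mg/mL = 53.2 mL/hr
Volume infused so far = 53.2 mL/hr × 1.2 hr = 63.84 mL
Volume remaining = 114 − 63.84 = 50.16 mL
New rate:
Dose = 4.1 mg/kg/hr × 99.4 kg = 407.54 mg/hr
Rate = 407.54 mg/hr ÷ 9.342105 mg/mL = 43.624 mL/hr
Time remaining = 50.16 mL ÷ 43.624 mL/hr = 1.149826 hr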